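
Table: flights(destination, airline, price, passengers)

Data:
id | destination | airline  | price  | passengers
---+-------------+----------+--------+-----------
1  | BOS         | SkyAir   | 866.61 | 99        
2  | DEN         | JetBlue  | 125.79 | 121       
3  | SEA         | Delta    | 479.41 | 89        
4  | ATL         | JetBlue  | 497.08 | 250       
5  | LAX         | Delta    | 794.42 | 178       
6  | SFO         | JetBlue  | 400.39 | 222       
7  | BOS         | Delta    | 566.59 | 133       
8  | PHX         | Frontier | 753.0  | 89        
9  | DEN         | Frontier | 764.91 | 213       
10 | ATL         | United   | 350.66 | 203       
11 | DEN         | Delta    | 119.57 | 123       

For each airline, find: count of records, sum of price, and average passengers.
SELECT airline,
       COUNT(*) as cnt,
       SUM(price) as total_price,
       AVG(passengers) as avg_passengers
FROM flights
GROUP BY airline

Result:
  Delta: 4 records, 1959.99 total price, 130.75 avg passengers
  Frontier: 2 records, 1517.91 total price, 151.00 avg passengers
  JetBlue: 3 records, 1023.26 total price, 197.67 avg passengers
  SkyAir: 1 records, 866.61 total price, 99.00 avg passengers
  United: 1 records, 350.66 total price, 203.00 avg passengers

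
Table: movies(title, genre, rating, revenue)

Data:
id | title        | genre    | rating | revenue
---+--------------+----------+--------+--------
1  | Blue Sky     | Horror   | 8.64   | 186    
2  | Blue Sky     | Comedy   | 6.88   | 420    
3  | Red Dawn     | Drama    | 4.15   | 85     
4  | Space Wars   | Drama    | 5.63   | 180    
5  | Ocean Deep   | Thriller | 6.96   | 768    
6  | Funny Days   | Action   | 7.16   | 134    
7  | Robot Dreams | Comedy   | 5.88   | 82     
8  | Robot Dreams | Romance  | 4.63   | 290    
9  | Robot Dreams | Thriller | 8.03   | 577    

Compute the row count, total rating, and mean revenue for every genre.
SELECT genre,
       COUNT(*) as cnt,
       SUM(rating) as total_rating,
       AVG(revenue) as avg_revenue
FROM movies
GROUP BY genre

Result:
  Action: 1 records, 7.16 total rating, 134.00 avg revenue
  Comedy: 2 records, 12.76 total rating, 251.00 avg revenue
  Drama: 2 records, 9.78 total rating, 132.50 avg revenue
  Horror: 1 records, 8.64 total rating, 186.00 avg revenue
  Romance: 1 records, 4.63 total rating, 290.00 avg revenue
  Thriller: 2 records, 14.99 total rating, 672.50 avg revenue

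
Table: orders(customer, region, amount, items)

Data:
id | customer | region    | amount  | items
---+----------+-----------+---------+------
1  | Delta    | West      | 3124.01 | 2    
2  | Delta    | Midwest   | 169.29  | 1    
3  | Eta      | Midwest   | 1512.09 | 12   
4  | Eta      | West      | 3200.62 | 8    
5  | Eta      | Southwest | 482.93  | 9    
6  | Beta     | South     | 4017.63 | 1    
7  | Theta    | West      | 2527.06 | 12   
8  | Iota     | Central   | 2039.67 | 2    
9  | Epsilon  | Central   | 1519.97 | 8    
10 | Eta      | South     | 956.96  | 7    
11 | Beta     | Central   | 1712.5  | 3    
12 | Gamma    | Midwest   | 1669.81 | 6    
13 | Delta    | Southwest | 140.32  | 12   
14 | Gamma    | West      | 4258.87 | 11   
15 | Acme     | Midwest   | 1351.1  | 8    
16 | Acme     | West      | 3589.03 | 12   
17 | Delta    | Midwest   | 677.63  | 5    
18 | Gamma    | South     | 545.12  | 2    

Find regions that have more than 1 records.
SELECT region, COUNT(*) as cnt
FROM orders
GROUP BY region
HAVING COUNT(*) > 1

Result:
  Central: 3
  Midwest: 5
  South: 3
  Southwest: 2
  West: 5

Note: HAVING filters groups after aggregation, WHERE filters rows before.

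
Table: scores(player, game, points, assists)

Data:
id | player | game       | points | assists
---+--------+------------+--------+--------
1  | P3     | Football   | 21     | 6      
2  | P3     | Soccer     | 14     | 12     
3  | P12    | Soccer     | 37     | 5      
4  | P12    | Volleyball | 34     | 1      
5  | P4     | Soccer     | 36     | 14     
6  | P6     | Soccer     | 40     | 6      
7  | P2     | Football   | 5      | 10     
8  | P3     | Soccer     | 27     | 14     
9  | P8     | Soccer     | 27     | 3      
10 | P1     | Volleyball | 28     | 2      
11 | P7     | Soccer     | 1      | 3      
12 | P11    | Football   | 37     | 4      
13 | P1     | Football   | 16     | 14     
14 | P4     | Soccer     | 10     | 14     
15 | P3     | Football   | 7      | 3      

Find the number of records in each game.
SELECT game, COUNT(*) as count
FROM scores
GROUP BY game

Result:
  Football: 5
  Soccer: 8
  Volleyball: 2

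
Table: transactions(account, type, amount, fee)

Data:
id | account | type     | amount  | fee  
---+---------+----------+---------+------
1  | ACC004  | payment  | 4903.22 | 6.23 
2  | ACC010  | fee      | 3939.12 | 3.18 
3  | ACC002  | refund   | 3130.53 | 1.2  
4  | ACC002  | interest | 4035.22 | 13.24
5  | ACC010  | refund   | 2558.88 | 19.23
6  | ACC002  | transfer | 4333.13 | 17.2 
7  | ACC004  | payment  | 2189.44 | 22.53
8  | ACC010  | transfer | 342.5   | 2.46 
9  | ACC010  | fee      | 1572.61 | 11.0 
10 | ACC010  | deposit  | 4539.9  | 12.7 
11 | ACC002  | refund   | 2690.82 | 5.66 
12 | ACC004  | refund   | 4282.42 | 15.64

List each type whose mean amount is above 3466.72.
SELECT type, AVG(amount)
FROM transactions
GROUP BY type
HAVING AVG(amount) > 3466.72

Result:
  deposit: avg=4539.90
  interest: avg=4035.22
  payment: avg=3546.33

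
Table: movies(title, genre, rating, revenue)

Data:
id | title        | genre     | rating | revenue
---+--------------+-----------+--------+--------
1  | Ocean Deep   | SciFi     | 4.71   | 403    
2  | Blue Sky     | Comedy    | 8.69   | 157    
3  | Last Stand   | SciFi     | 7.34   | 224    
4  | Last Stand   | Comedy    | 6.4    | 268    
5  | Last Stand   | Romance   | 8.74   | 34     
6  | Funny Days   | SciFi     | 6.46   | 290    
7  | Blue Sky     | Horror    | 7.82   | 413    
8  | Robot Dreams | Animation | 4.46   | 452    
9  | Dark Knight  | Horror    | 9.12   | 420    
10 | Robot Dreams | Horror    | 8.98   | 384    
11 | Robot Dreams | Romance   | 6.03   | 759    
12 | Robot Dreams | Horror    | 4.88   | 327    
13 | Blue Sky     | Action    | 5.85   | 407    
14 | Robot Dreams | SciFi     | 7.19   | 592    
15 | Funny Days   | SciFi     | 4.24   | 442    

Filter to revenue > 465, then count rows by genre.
SELECT genre, COUNT(*)
FROM movies
WHERE revenue > 465
GROUP BY genre

Note: WHERE filters rows before grouping.

Result:
  Romance: 1
  SciFi: 1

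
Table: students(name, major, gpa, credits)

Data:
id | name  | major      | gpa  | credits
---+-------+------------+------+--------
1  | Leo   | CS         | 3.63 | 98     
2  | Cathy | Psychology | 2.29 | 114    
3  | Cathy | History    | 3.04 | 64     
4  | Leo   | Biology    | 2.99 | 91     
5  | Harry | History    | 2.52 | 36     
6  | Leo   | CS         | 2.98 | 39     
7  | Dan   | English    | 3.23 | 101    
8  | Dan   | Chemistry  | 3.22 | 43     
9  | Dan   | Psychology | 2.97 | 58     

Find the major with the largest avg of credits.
SELECT major, AVG(credits) as val
FROM students
GROUP BY major
ORDER BY val DESC
LIMIT 1

Result: English with avg(credits) = 101.00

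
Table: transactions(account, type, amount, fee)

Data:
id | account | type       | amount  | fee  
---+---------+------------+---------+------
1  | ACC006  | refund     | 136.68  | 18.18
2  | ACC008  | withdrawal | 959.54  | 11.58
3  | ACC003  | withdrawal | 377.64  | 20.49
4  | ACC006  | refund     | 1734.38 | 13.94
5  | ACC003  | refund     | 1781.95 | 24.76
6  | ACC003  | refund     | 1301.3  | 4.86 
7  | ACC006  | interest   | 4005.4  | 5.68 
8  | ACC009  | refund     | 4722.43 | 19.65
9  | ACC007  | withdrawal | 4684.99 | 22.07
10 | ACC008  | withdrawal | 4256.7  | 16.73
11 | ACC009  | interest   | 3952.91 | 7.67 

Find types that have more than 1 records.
SELECT type, COUNT(*) as cnt
FROM transactions
GROUP BY type
HAVING COUNT(*) > 1

Result:
  interest: 2
  refund: 5
  withdrawal: 4

Note: HAVING filters groups after aggregation, WHERE filters rows before.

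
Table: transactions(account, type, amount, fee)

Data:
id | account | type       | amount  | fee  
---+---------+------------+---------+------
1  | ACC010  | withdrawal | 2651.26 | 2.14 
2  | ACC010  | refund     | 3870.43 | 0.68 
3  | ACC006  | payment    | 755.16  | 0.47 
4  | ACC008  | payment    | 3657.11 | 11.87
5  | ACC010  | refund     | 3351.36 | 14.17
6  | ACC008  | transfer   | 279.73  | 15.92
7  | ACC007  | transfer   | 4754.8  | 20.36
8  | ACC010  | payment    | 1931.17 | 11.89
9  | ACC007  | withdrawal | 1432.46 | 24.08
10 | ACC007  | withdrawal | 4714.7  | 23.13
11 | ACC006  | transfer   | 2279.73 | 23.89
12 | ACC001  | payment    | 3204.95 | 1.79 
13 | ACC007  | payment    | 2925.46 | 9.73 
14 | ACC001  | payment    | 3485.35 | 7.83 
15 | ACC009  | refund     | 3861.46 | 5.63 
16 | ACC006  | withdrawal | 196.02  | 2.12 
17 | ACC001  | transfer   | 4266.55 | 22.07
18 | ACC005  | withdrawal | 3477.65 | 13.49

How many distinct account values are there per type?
SELECT type, COUNT(DISTINCT account)
FROM transactions
GROUP BY type

Result:
  payment: 5 distinct
  refund: 2 distinct
  transfer: 4 distinct
  withdrawal: 4 distinct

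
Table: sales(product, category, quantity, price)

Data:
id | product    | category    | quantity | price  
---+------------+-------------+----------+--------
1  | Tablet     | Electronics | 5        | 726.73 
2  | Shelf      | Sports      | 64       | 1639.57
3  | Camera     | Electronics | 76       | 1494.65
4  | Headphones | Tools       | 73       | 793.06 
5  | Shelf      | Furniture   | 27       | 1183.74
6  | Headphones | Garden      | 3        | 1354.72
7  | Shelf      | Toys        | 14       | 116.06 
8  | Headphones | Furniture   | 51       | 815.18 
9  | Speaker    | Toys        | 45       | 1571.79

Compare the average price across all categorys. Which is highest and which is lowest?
SELECT category, AVG(price)
FROM sales
GROUP BY category
ORDER BY AVG(price)

All groups:
  Tools: 793.06
  Toys: 843.93
  Furniture: 999.46
  Electronics: 1110.69
  Garden: 1354.72
  Sports: 1639.57

Highest: Sports (1639.57)
Lowest: Tools (793.06)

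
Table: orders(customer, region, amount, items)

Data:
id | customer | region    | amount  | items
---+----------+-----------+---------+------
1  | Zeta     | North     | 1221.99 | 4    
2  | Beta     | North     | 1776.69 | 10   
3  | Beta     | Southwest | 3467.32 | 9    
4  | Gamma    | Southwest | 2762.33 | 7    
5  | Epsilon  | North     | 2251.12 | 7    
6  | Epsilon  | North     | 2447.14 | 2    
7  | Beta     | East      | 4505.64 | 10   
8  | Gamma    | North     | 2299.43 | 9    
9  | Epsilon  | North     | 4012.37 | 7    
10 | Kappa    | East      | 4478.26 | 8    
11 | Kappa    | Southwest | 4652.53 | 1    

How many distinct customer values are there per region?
SELECT region, COUNT(DISTINCT customer)
FROM orders
GROUP BY region

Result:
  East: 2 distinct
  North: 4 distinct
  Southwest: 3 distinct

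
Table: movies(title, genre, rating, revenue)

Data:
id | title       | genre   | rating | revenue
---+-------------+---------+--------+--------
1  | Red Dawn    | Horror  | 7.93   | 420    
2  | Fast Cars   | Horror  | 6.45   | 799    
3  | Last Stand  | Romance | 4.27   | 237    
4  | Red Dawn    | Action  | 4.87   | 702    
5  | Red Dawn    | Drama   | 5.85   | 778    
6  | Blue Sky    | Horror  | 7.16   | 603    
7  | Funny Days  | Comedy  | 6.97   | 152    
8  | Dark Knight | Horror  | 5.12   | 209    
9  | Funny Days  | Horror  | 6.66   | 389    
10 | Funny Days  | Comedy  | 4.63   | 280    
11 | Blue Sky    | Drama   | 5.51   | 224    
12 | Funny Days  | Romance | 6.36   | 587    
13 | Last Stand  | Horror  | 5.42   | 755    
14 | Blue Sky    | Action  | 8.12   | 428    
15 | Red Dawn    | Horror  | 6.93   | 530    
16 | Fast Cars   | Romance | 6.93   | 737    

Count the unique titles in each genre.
SELECT genre, COUNT(DISTINCT title)
FROM movies
GROUP BY genre

Result:
  Action: 2 distinct
  Comedy: 1 distinct
  Drama: 2 distinct
  Horror: 6 distinct
  Romance: 3 distinct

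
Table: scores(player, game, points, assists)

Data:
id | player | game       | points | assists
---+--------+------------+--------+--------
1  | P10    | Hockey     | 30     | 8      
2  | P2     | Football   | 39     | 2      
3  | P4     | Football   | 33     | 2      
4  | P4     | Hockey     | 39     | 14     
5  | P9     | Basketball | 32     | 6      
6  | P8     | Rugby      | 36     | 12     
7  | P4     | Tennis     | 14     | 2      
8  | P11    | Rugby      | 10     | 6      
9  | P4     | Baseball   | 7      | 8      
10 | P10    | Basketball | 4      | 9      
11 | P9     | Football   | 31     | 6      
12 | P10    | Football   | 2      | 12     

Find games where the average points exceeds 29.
SELECT game, AVG(points)
FROM scores
GROUP BY game
HAVING AVG(points) > 29

Result:
  Hockey: avg=34.50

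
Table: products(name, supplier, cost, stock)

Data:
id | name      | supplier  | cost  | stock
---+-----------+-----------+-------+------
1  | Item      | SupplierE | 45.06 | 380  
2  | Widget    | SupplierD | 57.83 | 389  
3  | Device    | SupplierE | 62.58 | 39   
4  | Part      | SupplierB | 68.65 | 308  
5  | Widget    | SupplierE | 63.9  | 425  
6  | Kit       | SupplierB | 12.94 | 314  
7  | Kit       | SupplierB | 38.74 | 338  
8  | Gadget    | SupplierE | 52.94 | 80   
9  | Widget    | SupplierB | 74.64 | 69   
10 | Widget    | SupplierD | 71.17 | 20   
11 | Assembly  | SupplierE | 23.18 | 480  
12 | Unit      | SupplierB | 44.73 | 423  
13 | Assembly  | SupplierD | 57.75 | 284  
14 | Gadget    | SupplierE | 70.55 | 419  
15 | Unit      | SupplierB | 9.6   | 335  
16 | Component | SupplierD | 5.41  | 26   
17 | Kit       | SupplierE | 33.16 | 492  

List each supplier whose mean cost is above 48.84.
SELECT supplier, AVG(cost)
FROM products
GROUP BY supplier
HAVING AVG(cost) > 48.84

Result:
  SupplierE: avg=50.20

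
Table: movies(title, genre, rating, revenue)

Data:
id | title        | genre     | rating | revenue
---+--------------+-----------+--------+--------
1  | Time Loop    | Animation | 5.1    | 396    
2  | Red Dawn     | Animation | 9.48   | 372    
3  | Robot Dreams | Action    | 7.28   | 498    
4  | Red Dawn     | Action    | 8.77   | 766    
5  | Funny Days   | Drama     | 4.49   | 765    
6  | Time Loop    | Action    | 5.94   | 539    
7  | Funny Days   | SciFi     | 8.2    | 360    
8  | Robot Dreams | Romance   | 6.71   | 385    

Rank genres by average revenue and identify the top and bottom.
SELECT genre, AVG(revenue)
FROM movies
GROUP BY genre
ORDER BY AVG(revenue)

All groups:
  SciFi: 360.00
  Animation: 384.00
  Romance: 385.00
  Action: 601.00
  Drama: 765.00

Highest: Drama (765.00)
Lowest: SciFi (360.00)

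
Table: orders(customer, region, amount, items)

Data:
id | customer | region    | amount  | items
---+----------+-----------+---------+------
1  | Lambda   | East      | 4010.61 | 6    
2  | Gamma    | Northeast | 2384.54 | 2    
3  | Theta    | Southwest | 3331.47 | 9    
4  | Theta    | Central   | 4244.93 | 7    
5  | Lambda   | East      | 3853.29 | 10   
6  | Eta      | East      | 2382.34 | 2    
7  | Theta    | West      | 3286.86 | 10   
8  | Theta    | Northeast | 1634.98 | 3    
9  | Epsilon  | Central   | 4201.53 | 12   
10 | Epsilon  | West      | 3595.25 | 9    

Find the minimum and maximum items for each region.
SELECT region, MIN(items), MAX(items)
FROM orders
GROUP BY region

Result:
  Central: min=7, max=12
  East: min=2, max=10
  Northeast: min=2, max=3
  Southwest: min=9, max=9
  West: min=9, max=10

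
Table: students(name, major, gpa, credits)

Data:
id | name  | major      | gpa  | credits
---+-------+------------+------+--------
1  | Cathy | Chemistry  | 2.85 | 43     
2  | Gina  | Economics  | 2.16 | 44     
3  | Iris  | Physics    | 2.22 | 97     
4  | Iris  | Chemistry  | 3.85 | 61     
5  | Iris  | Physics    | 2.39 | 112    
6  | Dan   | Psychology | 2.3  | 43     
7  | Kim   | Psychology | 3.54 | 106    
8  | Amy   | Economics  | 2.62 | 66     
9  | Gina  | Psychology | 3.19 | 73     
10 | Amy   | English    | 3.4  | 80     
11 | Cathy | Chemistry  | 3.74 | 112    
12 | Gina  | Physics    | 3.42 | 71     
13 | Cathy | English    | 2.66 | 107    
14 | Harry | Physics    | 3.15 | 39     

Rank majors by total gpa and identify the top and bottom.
SELECT major, SUM(gpa)
FROM students
GROUP BY major
ORDER BY SUM(gpa)

All groups:
  Economics: 4.78
  English: 6.06
  Psychology: 9.03
  Chemistry: 10.44
  Physics: 11.18

Highest: Physics (11.18)
Lowest: Economics (4.78)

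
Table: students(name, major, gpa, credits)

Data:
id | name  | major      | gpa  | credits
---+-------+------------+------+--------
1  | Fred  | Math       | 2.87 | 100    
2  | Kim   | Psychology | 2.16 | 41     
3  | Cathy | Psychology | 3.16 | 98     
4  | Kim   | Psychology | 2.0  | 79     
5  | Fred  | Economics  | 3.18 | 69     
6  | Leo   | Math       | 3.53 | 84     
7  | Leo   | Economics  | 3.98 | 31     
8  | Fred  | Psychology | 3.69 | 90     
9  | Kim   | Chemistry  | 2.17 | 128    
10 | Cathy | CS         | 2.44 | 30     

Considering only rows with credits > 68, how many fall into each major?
SELECT major, COUNT(*)
FROM students
WHERE credits > 68
GROUP BY major

Note: WHERE filters rows before grouping.

Result:
  Chemistry: 1
  Economics: 1
  Math: 2
  Psychology: 3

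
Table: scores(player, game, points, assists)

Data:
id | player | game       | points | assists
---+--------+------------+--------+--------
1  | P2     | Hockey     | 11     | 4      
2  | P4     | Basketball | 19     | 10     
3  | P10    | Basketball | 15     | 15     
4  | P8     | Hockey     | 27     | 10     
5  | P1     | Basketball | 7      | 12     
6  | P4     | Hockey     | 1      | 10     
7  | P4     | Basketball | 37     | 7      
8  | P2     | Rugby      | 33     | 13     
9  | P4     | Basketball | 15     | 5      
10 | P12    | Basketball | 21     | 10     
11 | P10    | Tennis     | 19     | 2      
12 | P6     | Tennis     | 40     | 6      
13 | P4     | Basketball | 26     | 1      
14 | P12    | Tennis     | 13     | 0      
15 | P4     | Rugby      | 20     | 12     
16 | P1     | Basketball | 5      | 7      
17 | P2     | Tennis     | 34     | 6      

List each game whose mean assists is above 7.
SELECT game, AVG(assists)
FROM scores
GROUP BY game
HAVING AVG(assists) > 7

Result:
  Basketball: avg=8.38
  Hockey: avg=8.00
  Rugby: avg=12.50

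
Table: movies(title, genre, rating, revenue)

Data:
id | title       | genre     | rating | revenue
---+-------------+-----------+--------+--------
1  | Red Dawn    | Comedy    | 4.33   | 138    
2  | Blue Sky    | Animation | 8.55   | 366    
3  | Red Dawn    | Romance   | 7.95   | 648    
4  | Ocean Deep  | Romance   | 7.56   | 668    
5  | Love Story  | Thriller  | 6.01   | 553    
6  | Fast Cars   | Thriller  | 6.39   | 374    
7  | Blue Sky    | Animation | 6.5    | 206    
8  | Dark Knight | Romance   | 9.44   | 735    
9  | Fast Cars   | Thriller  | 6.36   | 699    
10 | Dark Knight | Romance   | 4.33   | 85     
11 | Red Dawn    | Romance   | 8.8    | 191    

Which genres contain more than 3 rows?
SELECT genre, COUNT(*) as cnt
FROM movies
GROUP BY genre
HAVING COUNT(*) > 3

Result:
  Romance: 5

Note: HAVING filters groups after aggregation, WHERE filters rows before.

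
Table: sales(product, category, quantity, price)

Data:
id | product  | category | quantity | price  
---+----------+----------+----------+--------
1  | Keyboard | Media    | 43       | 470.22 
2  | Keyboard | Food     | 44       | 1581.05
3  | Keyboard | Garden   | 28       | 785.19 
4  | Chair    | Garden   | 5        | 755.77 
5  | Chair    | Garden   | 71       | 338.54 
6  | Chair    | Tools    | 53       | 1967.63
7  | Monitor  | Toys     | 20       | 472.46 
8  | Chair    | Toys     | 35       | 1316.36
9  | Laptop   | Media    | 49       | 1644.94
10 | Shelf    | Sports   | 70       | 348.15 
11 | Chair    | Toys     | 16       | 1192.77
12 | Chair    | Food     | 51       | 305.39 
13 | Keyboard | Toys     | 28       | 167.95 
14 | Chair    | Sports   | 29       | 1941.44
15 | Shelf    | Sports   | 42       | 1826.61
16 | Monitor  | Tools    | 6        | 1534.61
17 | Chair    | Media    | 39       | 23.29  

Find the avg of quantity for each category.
SELECT category, AVG(quantity) as result
FROM sales
GROUP BY category

Result:
  Food: 47.50
  Garden: 34.67
  Media: 43.67
  Sports: 47.00
  Tools: 29.50
  Toys: 24.75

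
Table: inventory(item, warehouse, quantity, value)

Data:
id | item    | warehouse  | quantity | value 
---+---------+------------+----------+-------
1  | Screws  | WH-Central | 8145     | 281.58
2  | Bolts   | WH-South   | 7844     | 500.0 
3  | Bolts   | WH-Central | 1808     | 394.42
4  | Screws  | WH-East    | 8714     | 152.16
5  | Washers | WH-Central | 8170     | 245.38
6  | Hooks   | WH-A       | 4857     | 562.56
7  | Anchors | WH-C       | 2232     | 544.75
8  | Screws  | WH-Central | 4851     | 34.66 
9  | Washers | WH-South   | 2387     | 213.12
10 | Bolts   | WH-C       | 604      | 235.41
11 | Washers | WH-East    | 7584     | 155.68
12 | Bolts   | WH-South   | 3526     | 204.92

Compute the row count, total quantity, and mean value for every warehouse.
SELECT warehouse,
       COUNT(*) as cnt,
       SUM(quantity) as total_quantity,
       AVG(value) as avg_value
FROM inventory
GROUP BY warehouse

Result:
  WH-A: 1 records, 4857 total quantity, 562.56 avg value
  WH-C: 2 records, 2836 total quantity, 390.08 avg value
  WH-Central: 4 records, 22974 total quantity, 239.01 avg value
  WH-East: 2 records, 16298 total quantity, 153.92 avg value
  WH-South: 3 records, 13757 total quantity, 306.01 avg value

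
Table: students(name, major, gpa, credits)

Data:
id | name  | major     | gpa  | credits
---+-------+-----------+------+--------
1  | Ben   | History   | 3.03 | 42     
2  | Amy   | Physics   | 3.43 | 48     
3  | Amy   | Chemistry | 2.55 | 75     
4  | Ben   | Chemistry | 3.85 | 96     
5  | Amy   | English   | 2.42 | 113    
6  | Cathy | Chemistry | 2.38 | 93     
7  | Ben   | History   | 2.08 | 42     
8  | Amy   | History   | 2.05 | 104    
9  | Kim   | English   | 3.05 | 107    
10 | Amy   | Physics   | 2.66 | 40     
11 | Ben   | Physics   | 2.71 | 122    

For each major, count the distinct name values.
SELECT major, COUNT(DISTINCT name)
FROM students
GROUP BY major

Result:
  Chemistry: 3 distinct
  English: 2 distinct
  History: 2 distinct
  Physics: 2 distinct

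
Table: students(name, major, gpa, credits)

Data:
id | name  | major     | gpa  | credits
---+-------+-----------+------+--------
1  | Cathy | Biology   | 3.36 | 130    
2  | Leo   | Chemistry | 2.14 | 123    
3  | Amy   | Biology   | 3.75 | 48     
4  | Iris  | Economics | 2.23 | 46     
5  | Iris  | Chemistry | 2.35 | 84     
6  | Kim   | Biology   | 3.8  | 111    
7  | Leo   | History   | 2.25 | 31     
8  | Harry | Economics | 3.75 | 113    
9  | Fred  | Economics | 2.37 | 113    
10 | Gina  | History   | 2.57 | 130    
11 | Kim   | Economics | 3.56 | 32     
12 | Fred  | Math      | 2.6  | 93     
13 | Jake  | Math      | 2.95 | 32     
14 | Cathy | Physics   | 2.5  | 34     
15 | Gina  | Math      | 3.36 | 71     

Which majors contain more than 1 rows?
SELECT major, COUNT(*) as cnt
FROM students
GROUP BY major
HAVING COUNT(*) > 1

Result:
  Biology: 3
  Chemistry: 2
  Economics: 4
  History: 2
  Math: 3

Note: HAVING filters groups after aggregation, WHERE filters rows before.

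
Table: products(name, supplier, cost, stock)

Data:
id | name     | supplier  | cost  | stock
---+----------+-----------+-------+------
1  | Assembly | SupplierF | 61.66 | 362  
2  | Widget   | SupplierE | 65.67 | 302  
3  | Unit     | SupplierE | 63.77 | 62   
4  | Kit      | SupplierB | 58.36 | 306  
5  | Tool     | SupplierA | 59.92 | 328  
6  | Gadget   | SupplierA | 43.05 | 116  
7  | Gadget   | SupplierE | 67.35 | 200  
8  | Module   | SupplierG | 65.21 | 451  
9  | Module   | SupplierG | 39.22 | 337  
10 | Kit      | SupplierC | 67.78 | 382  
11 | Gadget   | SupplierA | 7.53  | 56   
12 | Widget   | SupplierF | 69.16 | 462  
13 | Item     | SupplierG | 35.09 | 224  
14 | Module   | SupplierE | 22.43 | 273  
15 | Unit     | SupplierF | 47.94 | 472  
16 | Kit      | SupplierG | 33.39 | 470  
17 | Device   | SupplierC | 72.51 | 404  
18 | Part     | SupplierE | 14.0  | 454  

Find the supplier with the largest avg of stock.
SELECT supplier, AVG(stock) as val
FROM products
GROUP BY supplier
ORDER BY val DESC
LIMIT 1

Result: SupplierF with avg(stock) = 432.00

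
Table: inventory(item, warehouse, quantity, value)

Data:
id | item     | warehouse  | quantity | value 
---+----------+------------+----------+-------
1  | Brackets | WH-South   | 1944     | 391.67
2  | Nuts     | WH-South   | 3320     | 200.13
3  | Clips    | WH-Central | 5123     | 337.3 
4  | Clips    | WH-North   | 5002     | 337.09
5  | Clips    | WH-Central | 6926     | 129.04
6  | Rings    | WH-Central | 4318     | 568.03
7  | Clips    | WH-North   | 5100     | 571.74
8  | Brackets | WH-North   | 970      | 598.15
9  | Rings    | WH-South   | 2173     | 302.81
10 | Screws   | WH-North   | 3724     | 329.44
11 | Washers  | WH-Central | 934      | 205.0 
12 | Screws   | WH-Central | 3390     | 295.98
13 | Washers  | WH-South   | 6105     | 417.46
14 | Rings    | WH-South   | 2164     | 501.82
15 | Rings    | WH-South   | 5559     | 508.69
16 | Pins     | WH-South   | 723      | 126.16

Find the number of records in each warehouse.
SELECT warehouse, COUNT(*) as count
FROM inventory
GROUP BY warehouse

Result:
  WH-Central: 5
  WH-North: 4
  WH-South: 7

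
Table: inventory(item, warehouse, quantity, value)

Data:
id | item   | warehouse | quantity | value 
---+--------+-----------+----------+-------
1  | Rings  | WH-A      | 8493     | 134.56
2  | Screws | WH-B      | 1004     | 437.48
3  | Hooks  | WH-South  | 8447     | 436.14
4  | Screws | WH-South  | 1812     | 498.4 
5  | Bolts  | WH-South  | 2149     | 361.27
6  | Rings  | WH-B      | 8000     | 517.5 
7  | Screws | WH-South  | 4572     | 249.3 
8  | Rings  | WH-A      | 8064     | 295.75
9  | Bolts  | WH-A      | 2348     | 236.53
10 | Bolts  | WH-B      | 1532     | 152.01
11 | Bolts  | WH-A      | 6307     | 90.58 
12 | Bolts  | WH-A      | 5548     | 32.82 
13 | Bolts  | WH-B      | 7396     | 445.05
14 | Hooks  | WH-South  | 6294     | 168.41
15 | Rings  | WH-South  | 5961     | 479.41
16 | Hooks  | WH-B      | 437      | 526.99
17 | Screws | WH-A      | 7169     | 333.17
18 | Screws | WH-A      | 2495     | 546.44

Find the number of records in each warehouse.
SELECT warehouse, COUNT(*) as count
FROM inventory
GROUP BY warehouse

Result:
  WH-A: 7
  WH-B: 5
  WH-South: 6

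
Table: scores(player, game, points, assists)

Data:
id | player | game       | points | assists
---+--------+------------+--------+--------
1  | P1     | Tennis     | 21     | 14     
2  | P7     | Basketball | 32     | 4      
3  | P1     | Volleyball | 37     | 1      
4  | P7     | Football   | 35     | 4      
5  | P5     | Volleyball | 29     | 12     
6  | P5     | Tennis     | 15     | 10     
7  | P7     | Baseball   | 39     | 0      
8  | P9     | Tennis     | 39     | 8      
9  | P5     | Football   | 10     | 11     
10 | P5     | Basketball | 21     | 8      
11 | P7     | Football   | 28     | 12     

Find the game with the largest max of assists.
SELECT game, MAX(assists) as val
FROM scores
GROUP BY game
ORDER BY val DESC
LIMIT 1

Result: Tennis with max(assists) = 14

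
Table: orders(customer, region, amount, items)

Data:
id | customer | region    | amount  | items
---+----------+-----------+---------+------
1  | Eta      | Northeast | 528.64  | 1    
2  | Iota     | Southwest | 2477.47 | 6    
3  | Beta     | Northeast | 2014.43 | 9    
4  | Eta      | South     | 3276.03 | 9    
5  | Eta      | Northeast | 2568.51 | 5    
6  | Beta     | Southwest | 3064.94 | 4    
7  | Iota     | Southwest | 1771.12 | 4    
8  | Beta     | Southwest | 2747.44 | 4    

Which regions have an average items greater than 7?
SELECT region, AVG(items)
FROM orders
GROUP BY region
HAVING AVG(items) > 7

Result:
  South: avg=9.00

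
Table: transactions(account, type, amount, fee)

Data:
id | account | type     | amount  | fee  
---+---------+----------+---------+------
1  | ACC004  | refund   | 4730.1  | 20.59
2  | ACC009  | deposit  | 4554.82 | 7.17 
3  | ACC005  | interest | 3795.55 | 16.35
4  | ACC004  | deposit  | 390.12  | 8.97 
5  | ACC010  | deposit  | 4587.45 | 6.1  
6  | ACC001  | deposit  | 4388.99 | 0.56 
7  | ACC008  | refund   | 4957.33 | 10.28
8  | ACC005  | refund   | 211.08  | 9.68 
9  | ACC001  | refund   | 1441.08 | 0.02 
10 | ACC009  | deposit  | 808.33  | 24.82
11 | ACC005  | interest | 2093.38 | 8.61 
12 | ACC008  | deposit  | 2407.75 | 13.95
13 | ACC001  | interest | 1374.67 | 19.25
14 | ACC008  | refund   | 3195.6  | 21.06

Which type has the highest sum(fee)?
SELECT type, SUM(fee) as val
FROM transactions
GROUP BY type
ORDER BY val DESC
LIMIT 1

Result: refund with sum(fee) = 61.63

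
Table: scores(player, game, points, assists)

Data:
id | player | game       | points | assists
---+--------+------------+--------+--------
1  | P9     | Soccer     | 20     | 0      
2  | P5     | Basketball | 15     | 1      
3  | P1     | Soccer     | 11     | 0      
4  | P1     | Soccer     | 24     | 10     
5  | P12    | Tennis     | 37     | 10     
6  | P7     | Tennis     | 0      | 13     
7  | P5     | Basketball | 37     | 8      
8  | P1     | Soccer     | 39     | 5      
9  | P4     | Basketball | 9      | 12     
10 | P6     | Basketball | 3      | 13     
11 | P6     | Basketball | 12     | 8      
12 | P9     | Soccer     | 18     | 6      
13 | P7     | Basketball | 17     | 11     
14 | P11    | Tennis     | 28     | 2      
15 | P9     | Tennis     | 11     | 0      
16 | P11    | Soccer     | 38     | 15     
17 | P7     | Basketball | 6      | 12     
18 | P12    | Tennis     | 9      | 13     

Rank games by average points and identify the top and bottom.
SELECT game, AVG(points)
FROM scores
GROUP BY game
ORDER BY AVG(points)

All groups:
  Basketball: 14.14
  Tennis: 17.00
  Soccer: 25.00

Highest: Soccer (25.00)
Lowest: Basketball (14.14)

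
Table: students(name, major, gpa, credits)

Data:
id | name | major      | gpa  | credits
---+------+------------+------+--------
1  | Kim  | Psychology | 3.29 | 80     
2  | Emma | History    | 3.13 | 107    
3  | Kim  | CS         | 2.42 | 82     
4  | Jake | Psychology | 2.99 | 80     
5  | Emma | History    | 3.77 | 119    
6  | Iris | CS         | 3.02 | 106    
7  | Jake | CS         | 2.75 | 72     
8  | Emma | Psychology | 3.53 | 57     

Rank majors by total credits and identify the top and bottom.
SELECT major, SUM(credits)
FROM students
GROUP BY major
ORDER BY SUM(credits)

All groups:
  Psychology: 217
  History: 226
  CS: 260

Highest: CS (260)
Lowest: Psychology (217)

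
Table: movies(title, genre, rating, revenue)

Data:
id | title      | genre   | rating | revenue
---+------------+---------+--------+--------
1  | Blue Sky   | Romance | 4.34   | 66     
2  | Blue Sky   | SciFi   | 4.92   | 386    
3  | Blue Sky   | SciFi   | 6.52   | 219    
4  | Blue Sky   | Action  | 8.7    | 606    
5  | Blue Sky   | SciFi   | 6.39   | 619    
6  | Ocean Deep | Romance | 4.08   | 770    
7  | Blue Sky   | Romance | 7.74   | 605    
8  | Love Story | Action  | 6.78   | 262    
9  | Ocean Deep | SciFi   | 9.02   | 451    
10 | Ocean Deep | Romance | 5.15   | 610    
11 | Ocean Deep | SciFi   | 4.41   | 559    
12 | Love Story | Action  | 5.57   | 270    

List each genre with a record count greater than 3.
SELECT genre, COUNT(*) as cnt
FROM movies
GROUP BY genre
HAVING COUNT(*) > 3

Result:
  Romance: 4
  SciFi: 5

Note: HAVING filters groups after aggregation, WHERE filters rows before.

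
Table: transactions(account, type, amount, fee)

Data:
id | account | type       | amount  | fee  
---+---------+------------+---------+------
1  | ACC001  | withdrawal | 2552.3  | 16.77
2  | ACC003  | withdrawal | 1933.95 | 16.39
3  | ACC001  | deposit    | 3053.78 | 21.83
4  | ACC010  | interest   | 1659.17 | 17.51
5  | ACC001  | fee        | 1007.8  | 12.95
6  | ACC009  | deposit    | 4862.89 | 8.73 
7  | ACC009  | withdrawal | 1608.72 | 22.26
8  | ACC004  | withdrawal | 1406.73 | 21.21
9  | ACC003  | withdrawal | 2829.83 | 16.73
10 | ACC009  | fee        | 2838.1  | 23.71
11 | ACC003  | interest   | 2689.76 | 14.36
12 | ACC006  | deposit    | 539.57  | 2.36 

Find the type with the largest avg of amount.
SELECT type, AVG(amount) as val
FROM transactions
GROUP BY type
ORDER BY val DESC
LIMIT 1

Result: deposit with avg(amount) = 2818.75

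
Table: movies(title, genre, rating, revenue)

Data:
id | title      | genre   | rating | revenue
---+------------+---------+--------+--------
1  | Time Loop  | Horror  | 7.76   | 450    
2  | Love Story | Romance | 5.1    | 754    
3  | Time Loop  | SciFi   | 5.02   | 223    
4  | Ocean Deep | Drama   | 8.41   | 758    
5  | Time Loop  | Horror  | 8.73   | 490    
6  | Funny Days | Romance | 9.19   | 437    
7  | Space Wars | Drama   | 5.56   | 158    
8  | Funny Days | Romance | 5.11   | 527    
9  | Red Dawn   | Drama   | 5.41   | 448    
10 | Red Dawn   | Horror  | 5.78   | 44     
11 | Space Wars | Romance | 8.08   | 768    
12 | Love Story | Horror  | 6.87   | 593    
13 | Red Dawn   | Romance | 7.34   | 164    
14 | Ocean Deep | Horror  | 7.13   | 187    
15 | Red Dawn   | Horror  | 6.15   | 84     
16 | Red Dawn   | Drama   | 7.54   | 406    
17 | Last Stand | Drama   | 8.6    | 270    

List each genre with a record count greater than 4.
SELECT genre, COUNT(*) as cnt
FROM movies
GROUP BY genre
HAVING COUNT(*) > 4

Result:
  Drama: 5
  Horror: 6
  Romance: 5

Note: HAVING filters groups after aggregation, WHERE filters rows before.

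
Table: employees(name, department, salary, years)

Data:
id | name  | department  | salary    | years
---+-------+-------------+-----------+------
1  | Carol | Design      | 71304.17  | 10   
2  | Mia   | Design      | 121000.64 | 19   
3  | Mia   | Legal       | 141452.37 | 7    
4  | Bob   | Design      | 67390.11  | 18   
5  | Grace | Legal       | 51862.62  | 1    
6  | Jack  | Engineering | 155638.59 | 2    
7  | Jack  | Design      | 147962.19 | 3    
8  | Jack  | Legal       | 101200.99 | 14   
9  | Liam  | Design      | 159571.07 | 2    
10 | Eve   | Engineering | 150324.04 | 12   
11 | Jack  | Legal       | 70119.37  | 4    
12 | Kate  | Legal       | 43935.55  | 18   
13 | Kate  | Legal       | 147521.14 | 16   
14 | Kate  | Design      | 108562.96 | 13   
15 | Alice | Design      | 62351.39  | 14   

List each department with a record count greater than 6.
SELECT department, COUNT(*) as cnt
FROM employees
GROUP BY department
HAVING COUNT(*) > 6

Result:
  Design: 7

Note: HAVING filters groups after aggregation, WHERE filters rows before.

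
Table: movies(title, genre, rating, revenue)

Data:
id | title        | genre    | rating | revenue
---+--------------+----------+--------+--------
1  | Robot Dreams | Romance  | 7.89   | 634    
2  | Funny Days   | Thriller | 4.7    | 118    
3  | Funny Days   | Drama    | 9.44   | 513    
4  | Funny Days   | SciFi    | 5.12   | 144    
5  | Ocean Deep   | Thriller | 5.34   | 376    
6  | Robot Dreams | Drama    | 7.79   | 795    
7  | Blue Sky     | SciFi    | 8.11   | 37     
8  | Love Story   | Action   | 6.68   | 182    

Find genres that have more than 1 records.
SELECT genre, COUNT(*) as cnt
FROM movies
GROUP BY genre
HAVING COUNT(*) > 1

Result:
  Drama: 2
  SciFi: 2
  Thriller: 2

Note: HAVING filters groups after aggregation, WHERE filters rows before.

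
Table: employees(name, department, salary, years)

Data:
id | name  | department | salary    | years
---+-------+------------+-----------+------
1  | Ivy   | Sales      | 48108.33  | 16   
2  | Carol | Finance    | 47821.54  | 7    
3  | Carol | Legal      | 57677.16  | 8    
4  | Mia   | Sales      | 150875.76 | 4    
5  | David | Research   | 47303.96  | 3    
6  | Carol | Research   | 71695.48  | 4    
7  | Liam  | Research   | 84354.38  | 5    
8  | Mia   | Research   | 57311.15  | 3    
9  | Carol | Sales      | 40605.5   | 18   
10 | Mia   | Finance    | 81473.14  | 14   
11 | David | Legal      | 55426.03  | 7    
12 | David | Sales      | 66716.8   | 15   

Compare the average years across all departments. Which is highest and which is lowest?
SELECT department, AVG(years)
FROM employees
GROUP BY department
ORDER BY AVG(years)

All groups:
  Research: 3.75
  Legal: 7.50
  Finance: 10.50
  Sales: 13.25

Highest: Sales (13.25)
Lowest: Research (3.75)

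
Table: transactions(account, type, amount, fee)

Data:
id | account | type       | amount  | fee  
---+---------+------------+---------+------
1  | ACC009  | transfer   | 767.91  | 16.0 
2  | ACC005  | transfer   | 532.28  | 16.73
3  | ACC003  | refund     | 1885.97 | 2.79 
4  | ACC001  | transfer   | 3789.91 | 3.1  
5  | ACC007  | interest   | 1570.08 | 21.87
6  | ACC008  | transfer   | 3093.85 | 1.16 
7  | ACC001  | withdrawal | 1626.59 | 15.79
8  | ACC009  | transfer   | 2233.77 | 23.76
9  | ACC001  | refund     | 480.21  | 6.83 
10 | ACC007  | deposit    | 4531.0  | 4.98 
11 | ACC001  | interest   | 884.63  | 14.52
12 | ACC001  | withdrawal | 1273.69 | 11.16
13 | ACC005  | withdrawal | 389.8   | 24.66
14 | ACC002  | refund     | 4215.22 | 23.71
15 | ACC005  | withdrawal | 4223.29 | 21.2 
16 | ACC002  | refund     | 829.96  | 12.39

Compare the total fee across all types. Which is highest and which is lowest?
SELECT type, SUM(fee)
FROM transactions
GROUP BY type
ORDER BY SUM(fee)

All groups:
  deposit: 4.98
  interest: 36.39
  refund: 45.72
  transfer: 60.75
  withdrawal: 72.81

Highest: withdrawal (72.81)
Lowest: deposit (4.98)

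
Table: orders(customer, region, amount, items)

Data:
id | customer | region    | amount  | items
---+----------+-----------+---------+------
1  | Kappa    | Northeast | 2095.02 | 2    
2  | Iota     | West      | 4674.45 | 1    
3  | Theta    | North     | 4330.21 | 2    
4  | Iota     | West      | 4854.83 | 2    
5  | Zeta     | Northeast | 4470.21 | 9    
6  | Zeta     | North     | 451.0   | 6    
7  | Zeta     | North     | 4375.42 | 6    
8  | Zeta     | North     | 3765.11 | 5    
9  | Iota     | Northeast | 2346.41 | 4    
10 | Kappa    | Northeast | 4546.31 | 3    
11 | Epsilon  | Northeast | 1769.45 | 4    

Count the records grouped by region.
SELECT region, COUNT(*) as count
FROM orders
GROUP BY region

Result:
  North: 4
  Northeast: 5
  West: 2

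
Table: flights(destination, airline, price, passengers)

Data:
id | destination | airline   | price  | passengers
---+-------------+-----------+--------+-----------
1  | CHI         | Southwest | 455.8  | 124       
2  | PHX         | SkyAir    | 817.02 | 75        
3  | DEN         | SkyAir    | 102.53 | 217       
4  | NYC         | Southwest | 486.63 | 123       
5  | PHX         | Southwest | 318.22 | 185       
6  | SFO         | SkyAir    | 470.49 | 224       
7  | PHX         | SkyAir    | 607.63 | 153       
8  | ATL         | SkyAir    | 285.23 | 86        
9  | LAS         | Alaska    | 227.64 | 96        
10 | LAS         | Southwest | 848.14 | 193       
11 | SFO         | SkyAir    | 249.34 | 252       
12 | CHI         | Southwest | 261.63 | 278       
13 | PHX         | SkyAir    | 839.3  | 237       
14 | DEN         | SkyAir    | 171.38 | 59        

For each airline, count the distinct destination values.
SELECT airline, COUNT(DISTINCT destination)
FROM flights
GROUP BY airline

Result:
  Alaska: 1 distinct
  SkyAir: 4 distinct
  Southwest: 4 distinct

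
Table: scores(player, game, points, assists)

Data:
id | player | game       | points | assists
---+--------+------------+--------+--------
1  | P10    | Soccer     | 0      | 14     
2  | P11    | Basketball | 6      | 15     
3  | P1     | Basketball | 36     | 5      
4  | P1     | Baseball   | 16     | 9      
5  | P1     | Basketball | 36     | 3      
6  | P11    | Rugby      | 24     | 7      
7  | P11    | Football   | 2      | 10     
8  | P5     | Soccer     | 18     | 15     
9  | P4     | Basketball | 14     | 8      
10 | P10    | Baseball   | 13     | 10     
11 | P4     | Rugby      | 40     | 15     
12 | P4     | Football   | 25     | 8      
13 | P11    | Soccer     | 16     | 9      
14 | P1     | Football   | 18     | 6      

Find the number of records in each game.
SELECT game, COUNT(*) as count
FROM scores
GROUP BY game

Result:
  Baseball: 2
  Basketball: 4
  Football: 3
  Rugby: 2
  Soccer: 3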